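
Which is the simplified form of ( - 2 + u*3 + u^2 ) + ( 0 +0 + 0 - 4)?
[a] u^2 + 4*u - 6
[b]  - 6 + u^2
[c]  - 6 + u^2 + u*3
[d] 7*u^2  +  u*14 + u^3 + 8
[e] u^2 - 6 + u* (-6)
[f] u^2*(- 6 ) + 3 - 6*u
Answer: c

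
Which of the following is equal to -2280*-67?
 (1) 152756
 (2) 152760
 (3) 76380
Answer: 2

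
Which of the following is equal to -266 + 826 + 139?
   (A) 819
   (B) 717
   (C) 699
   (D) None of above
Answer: C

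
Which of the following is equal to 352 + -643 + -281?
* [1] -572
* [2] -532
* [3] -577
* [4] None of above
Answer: 1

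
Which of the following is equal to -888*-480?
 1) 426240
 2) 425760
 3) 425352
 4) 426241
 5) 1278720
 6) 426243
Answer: 1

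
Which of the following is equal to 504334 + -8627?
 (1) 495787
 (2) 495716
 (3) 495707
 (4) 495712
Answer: 3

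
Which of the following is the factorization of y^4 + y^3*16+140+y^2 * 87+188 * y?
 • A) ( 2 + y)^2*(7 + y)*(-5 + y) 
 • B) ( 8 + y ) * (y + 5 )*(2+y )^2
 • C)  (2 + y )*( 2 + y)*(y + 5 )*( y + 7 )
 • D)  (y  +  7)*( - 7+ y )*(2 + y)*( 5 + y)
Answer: C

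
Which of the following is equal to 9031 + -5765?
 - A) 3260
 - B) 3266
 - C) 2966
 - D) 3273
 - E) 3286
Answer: B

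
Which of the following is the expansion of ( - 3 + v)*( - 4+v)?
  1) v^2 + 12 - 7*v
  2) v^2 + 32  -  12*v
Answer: 1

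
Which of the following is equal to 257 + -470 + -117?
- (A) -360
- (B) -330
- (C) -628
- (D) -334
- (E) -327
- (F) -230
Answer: B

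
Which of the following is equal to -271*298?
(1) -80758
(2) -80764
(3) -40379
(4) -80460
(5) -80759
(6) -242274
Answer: 1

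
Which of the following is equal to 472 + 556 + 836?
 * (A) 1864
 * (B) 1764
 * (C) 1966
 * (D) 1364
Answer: A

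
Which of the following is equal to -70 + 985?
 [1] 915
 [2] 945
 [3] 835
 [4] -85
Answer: 1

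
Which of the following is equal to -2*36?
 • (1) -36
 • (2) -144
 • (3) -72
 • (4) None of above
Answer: 3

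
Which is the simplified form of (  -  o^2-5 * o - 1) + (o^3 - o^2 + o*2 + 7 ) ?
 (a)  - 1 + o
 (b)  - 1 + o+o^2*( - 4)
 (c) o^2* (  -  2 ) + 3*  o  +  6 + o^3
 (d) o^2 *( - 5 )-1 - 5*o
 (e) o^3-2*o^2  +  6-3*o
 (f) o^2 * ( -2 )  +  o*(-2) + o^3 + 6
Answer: e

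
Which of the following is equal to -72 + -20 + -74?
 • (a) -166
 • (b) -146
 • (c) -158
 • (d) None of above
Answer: a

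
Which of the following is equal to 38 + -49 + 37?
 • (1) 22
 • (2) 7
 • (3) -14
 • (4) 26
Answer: 4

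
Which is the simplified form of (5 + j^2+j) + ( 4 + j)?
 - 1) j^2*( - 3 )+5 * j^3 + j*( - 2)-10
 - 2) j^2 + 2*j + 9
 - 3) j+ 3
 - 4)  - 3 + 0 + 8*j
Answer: 2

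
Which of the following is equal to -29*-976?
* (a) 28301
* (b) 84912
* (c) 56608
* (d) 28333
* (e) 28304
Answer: e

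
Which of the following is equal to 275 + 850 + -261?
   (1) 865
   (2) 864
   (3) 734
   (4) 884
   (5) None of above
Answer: 2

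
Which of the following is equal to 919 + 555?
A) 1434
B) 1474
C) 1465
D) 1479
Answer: B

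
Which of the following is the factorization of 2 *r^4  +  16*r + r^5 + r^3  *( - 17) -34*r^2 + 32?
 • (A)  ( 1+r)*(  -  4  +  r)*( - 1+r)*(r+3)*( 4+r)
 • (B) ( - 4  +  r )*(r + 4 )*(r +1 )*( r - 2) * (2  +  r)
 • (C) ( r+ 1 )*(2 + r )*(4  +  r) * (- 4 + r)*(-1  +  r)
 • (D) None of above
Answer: C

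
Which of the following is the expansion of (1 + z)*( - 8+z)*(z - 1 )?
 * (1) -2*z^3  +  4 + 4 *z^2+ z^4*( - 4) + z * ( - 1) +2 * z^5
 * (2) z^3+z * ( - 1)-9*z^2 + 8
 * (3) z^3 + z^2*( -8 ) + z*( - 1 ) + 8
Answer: 3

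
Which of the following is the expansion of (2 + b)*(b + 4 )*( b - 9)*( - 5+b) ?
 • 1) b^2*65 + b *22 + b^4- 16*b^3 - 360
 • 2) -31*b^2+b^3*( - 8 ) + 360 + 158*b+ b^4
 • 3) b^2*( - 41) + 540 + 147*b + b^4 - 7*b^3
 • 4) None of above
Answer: 2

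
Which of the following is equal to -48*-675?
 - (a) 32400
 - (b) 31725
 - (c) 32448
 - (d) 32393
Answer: a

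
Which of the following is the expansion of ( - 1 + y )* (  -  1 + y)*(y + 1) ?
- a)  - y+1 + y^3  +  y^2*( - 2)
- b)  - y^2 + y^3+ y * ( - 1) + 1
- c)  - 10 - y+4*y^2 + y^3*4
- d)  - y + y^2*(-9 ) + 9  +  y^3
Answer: b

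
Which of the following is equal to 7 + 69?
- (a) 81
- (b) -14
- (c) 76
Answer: c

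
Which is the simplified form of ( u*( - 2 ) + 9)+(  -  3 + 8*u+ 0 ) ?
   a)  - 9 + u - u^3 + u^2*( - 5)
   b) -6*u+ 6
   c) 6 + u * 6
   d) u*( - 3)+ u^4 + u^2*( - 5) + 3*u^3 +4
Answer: c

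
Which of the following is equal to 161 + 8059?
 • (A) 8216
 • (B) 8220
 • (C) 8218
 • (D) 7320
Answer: B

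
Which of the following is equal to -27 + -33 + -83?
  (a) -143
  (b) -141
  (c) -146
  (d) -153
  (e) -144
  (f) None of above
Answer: a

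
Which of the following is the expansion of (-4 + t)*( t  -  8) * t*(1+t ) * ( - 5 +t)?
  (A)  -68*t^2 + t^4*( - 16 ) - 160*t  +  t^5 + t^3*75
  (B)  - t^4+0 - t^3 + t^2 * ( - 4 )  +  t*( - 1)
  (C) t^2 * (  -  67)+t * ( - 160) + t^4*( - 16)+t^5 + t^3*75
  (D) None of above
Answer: A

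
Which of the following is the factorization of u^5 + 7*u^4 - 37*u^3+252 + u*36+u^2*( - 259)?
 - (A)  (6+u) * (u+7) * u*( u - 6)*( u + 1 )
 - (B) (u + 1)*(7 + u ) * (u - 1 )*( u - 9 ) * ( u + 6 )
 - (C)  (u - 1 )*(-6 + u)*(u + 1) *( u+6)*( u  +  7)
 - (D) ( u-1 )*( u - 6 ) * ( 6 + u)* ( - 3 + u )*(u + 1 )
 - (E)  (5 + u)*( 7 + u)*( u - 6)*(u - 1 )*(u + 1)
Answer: C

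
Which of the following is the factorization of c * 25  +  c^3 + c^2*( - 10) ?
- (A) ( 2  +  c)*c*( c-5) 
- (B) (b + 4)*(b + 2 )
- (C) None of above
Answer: C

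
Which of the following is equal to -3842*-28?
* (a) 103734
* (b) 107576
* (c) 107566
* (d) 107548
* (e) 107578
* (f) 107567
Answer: b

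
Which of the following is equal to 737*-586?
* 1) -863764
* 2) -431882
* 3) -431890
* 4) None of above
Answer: 2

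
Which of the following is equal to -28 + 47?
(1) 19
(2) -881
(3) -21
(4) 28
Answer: 1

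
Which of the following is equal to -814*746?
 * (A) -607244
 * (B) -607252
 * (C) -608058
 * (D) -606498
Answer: A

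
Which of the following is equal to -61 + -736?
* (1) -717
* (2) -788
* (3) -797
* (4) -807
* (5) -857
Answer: 3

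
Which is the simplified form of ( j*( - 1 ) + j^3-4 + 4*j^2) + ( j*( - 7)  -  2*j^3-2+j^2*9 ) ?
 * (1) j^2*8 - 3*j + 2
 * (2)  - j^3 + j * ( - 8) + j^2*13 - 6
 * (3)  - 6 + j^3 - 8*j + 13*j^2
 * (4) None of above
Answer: 2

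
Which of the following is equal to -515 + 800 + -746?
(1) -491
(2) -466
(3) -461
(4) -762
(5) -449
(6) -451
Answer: 3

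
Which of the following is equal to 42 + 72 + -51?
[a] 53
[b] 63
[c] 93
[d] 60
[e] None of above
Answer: b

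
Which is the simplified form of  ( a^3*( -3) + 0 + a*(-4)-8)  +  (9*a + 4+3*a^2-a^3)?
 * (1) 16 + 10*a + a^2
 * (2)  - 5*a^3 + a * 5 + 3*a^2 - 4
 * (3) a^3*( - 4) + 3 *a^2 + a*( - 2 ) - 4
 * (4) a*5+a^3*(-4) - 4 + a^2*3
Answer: 4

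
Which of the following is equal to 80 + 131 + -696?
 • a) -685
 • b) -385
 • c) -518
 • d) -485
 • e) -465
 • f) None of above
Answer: d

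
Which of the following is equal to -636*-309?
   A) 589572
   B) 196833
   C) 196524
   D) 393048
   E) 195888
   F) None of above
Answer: C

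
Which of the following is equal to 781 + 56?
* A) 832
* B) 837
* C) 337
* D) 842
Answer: B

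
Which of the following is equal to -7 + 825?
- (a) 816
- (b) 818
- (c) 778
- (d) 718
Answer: b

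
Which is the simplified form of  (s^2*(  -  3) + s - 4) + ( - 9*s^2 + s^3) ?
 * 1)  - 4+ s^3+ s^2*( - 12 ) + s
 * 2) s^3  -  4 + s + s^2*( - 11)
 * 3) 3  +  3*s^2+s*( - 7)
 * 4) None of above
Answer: 1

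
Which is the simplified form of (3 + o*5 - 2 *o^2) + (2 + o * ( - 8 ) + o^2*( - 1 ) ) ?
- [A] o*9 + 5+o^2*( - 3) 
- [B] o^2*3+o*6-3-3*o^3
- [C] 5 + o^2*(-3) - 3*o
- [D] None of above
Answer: C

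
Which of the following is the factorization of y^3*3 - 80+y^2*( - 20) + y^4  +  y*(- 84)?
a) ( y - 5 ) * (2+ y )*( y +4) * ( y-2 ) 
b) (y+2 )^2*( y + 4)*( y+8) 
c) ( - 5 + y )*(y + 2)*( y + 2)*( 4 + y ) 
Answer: c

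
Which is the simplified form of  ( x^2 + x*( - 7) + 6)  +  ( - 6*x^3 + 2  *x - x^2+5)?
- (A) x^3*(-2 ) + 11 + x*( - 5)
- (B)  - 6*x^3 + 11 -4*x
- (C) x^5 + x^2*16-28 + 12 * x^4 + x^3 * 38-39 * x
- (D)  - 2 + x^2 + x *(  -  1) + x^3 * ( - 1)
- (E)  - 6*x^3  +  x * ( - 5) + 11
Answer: E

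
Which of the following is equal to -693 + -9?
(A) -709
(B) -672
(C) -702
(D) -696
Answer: C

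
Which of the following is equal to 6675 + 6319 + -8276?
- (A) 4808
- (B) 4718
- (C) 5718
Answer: B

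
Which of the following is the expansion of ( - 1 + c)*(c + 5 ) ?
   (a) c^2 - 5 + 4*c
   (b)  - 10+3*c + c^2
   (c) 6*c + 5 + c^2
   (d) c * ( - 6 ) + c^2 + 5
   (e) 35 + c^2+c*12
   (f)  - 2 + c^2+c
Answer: a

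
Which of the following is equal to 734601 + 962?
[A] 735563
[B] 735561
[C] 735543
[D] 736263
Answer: A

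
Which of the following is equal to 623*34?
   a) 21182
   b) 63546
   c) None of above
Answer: a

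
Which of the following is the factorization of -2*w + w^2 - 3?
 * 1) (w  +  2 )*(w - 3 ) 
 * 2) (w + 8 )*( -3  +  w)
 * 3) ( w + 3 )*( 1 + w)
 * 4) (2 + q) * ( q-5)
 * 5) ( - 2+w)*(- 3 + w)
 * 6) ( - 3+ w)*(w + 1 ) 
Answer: 6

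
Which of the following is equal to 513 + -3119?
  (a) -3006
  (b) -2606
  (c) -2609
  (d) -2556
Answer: b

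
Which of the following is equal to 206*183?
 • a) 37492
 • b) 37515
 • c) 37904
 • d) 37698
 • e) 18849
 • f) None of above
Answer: d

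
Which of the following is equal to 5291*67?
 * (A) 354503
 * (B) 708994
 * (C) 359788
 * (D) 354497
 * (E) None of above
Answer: D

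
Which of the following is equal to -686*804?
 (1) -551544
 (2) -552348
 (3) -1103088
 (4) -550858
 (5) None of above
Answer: 1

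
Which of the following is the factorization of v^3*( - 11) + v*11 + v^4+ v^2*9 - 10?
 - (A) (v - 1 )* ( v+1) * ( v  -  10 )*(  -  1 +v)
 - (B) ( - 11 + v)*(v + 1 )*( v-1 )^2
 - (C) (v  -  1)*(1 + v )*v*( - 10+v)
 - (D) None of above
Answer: A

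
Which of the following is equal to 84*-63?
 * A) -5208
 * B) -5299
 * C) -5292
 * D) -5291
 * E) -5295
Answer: C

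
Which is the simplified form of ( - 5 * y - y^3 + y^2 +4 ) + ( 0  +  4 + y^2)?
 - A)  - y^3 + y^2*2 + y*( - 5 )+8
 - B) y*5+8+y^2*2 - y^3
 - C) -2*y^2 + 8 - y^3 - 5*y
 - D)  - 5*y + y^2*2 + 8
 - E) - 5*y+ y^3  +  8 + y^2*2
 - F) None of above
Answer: A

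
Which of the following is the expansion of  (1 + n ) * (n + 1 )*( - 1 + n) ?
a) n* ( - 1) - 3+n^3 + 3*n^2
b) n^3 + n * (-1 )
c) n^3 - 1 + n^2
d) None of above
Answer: d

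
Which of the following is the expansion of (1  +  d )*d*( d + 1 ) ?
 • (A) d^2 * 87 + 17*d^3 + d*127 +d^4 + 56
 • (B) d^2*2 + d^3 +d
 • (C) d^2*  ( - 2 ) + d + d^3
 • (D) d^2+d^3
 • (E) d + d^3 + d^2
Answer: B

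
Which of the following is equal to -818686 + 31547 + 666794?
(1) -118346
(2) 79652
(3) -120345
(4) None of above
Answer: 3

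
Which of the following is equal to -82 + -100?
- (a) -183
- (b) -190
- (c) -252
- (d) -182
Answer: d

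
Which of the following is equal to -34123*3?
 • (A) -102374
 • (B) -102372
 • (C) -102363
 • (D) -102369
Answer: D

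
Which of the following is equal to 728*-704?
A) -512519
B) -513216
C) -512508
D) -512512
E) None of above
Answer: D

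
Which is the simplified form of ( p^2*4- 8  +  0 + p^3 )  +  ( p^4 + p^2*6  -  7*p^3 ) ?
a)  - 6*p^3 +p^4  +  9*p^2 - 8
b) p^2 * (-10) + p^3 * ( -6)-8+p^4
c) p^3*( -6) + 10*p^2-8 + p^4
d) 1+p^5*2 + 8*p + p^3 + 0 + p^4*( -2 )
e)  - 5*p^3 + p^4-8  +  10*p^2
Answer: c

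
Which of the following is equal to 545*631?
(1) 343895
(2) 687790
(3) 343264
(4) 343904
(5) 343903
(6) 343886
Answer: 1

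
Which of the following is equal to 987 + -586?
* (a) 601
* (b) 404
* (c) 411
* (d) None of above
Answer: d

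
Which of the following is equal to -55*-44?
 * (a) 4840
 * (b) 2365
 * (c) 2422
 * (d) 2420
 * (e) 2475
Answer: d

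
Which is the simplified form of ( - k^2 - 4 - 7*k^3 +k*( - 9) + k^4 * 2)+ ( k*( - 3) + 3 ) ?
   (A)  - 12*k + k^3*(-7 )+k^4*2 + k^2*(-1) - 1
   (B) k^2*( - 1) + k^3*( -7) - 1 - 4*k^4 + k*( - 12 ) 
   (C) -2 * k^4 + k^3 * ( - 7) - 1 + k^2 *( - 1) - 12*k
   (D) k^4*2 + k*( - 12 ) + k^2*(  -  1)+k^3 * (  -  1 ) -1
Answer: A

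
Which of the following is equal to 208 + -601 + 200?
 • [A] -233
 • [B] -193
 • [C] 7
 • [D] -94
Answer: B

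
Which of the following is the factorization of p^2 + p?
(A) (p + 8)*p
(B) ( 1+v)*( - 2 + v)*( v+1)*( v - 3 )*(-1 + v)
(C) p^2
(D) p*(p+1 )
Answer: D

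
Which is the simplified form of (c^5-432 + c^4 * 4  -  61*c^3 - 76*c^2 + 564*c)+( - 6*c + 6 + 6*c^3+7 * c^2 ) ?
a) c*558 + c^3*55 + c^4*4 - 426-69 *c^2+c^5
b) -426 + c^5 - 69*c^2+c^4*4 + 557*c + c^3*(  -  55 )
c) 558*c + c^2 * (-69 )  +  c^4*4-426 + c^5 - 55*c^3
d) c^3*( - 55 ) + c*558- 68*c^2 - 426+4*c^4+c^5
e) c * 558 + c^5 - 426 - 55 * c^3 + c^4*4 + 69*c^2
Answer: c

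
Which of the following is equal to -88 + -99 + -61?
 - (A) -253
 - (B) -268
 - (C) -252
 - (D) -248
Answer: D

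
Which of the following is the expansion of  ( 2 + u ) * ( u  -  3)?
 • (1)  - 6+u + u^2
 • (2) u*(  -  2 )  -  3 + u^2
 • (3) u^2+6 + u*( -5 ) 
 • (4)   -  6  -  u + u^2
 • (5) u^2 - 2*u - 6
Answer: 4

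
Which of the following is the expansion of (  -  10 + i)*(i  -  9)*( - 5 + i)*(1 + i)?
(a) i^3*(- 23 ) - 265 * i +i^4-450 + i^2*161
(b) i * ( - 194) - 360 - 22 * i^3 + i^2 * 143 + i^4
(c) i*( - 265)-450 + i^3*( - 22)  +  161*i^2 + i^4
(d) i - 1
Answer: a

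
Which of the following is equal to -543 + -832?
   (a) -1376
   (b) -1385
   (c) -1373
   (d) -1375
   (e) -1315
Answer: d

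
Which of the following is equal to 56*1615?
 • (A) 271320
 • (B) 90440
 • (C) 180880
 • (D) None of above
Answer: B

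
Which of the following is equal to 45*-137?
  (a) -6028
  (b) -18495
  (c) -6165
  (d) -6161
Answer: c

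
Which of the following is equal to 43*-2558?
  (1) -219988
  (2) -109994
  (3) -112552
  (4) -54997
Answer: 2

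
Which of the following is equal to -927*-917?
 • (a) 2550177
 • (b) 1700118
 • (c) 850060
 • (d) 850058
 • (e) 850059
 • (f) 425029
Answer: e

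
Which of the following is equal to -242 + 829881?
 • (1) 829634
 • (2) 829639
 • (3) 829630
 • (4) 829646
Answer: 2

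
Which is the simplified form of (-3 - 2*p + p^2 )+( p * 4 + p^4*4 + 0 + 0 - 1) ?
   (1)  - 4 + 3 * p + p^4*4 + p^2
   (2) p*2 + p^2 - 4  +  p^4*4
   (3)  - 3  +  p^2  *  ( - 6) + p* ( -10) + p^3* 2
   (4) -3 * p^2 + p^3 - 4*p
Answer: 2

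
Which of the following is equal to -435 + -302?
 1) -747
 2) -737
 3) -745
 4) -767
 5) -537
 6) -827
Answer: 2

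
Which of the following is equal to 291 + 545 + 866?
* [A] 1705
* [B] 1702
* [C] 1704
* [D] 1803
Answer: B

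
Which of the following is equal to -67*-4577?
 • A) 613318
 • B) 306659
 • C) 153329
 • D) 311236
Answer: B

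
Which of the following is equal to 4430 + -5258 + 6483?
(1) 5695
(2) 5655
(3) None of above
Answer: 2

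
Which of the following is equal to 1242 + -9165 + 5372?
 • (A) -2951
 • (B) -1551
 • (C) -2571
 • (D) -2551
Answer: D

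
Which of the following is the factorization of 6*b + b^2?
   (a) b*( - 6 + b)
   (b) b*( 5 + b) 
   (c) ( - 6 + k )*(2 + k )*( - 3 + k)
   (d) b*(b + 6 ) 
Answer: d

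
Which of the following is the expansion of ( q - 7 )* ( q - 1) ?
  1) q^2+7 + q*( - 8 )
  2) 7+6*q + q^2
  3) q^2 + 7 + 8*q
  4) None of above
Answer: 1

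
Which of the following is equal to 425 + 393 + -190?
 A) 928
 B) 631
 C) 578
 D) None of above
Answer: D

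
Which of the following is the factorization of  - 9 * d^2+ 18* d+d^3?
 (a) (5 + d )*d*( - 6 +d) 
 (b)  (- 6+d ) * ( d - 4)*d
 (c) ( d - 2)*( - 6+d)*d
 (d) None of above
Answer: d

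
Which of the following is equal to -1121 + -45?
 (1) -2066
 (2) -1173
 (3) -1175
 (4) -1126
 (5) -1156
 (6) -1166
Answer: 6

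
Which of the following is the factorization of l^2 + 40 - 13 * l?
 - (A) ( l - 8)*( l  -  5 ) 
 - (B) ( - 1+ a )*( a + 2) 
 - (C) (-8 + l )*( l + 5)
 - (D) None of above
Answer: A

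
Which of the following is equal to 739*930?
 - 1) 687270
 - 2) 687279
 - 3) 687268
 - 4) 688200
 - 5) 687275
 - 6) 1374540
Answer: 1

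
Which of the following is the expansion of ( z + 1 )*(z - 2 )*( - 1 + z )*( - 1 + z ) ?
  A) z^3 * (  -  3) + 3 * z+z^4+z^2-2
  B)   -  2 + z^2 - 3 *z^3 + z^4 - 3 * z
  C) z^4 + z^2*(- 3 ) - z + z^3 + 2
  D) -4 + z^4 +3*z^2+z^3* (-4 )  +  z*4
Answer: A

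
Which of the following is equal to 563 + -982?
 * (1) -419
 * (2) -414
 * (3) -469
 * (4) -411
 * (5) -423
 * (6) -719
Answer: 1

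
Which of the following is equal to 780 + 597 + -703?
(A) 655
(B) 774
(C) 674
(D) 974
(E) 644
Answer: C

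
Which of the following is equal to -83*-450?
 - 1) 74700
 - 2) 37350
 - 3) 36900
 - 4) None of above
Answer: 2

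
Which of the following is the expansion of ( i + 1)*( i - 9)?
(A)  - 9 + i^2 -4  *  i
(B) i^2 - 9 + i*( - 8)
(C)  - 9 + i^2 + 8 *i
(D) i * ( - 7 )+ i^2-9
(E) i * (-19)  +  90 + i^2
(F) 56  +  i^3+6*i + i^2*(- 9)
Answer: B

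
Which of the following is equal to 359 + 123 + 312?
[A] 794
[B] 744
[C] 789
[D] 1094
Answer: A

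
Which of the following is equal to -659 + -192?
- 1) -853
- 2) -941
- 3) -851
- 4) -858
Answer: 3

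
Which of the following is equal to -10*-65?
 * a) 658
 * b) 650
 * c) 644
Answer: b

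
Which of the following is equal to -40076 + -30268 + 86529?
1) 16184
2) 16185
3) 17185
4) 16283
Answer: 2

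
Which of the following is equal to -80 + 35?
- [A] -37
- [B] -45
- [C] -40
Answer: B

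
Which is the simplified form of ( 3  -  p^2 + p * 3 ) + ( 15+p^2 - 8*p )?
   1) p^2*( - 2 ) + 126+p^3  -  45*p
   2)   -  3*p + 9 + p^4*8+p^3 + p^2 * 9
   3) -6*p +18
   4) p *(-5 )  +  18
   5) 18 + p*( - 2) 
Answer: 4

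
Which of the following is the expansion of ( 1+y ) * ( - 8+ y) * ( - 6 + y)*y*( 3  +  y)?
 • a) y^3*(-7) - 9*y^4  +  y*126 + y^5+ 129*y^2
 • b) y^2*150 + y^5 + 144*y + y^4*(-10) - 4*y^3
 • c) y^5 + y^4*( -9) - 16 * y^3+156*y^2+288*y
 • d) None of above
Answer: d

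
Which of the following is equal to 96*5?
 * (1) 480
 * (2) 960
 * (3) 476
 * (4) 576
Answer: 1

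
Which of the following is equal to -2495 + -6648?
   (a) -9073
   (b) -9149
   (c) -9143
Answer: c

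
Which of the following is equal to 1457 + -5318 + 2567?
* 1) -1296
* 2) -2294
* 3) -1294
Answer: 3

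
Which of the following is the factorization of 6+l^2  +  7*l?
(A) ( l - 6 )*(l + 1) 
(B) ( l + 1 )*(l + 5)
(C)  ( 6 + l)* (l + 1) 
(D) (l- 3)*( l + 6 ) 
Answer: C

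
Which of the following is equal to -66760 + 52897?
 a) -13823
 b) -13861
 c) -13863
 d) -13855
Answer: c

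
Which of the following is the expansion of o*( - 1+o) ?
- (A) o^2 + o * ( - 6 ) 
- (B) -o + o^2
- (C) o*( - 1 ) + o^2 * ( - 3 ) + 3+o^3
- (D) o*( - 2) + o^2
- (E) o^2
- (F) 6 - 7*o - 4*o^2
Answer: B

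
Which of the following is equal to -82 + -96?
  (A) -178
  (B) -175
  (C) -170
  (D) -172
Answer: A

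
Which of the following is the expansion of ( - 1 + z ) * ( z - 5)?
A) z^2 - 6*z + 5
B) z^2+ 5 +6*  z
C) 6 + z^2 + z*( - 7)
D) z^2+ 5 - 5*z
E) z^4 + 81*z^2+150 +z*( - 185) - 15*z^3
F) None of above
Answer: A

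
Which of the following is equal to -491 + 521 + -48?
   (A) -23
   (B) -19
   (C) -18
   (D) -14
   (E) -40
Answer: C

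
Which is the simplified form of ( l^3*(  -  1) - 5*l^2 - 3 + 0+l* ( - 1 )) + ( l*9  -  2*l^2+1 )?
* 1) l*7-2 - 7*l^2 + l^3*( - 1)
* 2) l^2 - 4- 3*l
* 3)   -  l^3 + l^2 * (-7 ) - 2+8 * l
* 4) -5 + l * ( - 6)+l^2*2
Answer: 3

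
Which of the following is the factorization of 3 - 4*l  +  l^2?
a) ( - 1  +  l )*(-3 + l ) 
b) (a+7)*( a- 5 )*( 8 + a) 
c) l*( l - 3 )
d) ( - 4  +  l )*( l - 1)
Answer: a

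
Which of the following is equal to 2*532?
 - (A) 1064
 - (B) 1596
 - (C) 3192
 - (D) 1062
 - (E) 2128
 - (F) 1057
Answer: A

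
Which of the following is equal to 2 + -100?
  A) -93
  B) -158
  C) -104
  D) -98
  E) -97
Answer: D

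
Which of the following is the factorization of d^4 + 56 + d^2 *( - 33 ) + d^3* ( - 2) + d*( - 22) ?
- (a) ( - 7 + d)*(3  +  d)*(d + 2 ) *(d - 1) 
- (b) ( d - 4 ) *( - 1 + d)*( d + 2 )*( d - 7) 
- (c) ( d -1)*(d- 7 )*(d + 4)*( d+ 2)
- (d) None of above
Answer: c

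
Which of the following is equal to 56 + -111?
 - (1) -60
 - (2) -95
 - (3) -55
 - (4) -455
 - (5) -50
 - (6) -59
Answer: 3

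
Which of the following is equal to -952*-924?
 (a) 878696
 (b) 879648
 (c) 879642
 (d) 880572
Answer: b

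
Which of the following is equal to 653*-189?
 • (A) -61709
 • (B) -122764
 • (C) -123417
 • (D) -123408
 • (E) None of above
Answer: C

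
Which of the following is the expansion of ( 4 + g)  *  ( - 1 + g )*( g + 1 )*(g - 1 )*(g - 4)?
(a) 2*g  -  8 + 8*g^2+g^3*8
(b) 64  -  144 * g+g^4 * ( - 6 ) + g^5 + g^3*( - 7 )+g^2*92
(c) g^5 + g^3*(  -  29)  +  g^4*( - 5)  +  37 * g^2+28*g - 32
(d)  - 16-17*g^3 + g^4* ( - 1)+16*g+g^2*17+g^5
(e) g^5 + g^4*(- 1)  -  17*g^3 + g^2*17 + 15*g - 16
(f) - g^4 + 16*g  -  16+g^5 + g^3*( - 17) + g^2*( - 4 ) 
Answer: d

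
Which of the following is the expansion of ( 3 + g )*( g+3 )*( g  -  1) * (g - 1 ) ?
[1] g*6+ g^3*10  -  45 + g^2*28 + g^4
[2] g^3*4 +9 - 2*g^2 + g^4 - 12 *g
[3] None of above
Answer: 2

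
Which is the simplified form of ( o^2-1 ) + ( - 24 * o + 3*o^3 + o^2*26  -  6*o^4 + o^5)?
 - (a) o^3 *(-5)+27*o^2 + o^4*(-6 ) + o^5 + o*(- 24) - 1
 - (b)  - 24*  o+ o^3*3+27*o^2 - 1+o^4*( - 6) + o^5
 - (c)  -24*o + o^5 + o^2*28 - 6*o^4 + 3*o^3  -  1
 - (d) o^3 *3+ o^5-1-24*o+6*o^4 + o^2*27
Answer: b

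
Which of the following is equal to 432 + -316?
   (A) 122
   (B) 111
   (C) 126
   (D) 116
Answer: D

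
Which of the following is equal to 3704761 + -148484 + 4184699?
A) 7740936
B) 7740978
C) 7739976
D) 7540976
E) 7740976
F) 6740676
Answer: E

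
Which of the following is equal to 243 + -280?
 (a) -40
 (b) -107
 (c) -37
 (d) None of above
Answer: c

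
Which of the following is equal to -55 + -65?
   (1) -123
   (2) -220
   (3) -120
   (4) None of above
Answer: 3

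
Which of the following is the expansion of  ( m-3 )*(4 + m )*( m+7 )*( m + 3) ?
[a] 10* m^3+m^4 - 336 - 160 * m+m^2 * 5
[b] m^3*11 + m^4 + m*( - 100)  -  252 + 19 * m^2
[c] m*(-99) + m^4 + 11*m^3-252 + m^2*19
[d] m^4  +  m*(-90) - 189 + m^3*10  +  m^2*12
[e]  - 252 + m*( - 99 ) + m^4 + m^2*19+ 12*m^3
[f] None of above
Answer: c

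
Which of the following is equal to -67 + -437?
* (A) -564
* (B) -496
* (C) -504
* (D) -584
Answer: C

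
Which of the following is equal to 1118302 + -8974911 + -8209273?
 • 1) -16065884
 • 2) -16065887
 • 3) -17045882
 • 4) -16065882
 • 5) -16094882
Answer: 4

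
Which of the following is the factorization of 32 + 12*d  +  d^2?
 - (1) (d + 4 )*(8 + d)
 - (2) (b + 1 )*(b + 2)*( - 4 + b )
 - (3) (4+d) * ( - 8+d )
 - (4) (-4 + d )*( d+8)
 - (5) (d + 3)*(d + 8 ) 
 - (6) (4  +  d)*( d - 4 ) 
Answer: 1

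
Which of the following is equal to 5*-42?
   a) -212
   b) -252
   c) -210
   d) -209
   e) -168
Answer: c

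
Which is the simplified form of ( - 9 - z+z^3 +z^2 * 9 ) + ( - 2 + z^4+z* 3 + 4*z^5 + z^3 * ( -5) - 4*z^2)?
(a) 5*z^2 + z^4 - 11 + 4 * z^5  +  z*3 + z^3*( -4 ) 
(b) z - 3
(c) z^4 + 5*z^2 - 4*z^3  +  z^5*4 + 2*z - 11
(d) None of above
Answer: c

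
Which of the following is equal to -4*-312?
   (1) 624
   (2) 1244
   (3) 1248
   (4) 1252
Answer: 3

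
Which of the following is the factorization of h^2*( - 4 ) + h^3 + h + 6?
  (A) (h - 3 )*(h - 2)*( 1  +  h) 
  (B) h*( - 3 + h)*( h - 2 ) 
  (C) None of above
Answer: A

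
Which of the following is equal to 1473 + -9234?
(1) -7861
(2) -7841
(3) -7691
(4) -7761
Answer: 4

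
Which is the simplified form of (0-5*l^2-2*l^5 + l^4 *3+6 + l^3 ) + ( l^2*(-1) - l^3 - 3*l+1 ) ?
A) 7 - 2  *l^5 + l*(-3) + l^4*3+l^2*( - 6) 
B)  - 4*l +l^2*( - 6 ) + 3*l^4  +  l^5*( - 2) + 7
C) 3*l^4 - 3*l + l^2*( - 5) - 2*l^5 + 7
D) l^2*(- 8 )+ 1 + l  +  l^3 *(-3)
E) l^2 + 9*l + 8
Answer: A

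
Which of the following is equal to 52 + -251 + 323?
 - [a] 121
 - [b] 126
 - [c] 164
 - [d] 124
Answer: d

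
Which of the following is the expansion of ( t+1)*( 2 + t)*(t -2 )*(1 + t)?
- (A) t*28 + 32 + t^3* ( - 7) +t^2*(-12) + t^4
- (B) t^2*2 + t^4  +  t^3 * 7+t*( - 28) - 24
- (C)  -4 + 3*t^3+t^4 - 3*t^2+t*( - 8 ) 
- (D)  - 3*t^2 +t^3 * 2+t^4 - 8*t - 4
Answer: D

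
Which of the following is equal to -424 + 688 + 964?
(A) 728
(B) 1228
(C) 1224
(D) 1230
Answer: B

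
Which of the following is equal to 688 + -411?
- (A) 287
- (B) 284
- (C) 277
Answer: C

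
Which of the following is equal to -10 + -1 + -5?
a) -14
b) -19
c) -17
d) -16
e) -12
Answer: d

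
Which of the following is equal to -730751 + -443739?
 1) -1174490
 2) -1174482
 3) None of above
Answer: 1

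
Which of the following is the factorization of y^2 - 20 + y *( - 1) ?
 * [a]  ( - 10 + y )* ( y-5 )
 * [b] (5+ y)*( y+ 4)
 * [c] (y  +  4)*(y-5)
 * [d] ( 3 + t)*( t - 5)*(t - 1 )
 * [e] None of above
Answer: c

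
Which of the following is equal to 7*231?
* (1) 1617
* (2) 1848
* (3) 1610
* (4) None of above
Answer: 1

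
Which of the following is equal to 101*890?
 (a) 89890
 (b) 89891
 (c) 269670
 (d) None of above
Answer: a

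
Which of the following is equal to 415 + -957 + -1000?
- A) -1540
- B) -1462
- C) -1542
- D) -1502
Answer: C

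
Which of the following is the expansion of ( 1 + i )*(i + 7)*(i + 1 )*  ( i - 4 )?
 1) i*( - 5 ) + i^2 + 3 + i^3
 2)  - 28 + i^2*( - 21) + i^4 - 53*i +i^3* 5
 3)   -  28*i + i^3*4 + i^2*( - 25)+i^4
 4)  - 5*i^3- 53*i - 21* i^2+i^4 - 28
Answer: 2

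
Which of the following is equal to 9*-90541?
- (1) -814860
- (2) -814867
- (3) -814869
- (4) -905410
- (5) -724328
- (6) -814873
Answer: 3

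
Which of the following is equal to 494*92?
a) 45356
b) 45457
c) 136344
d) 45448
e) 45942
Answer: d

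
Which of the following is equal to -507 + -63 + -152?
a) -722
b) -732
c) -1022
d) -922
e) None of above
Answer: a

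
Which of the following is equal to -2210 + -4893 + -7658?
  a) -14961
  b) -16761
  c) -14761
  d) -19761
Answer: c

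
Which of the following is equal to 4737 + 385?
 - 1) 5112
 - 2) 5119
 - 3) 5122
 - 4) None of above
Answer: 3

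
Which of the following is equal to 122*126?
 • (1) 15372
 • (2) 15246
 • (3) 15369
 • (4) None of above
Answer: 1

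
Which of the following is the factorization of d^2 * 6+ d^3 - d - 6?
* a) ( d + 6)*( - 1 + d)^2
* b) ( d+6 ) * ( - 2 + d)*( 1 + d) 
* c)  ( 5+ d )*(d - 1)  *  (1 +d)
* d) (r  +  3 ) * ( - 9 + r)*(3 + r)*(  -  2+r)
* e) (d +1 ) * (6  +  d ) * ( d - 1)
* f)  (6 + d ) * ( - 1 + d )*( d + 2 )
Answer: e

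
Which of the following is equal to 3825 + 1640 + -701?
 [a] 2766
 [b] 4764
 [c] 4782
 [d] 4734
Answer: b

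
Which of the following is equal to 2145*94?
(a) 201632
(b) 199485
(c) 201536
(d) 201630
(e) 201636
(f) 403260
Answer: d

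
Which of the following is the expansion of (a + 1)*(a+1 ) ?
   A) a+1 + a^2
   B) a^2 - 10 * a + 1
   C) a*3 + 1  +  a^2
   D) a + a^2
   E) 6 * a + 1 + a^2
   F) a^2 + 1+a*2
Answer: F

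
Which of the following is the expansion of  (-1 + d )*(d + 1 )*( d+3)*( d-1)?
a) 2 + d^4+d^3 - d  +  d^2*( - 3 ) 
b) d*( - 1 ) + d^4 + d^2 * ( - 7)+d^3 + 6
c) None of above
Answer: c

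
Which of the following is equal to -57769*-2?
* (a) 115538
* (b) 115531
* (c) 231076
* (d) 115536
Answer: a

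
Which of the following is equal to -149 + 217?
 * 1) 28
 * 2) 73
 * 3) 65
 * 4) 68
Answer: 4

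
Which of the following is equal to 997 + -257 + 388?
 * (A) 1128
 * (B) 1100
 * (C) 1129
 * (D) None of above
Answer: A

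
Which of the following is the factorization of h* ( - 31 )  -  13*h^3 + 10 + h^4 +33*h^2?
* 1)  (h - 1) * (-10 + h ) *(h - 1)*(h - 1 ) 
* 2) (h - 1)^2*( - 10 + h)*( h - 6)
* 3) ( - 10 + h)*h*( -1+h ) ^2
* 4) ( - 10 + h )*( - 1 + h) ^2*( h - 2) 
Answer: 1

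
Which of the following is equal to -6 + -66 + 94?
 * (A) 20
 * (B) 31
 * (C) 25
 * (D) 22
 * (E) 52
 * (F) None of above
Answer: D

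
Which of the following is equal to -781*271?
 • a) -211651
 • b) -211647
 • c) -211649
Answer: a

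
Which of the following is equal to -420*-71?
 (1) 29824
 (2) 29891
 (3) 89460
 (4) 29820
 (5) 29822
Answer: 4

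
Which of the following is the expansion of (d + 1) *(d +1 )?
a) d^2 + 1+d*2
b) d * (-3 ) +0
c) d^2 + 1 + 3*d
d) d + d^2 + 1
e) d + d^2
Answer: a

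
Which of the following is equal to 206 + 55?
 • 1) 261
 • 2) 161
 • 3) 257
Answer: 1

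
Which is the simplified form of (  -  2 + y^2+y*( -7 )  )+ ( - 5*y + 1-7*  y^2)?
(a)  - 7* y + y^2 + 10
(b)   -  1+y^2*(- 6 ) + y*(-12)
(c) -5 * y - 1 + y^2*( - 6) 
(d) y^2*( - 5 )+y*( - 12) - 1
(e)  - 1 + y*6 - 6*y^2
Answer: b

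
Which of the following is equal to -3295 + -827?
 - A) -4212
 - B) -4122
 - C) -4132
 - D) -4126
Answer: B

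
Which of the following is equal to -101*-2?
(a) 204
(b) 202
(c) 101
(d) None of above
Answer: b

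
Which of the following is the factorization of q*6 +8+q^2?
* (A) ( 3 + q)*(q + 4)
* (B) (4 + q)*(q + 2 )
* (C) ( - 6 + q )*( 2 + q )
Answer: B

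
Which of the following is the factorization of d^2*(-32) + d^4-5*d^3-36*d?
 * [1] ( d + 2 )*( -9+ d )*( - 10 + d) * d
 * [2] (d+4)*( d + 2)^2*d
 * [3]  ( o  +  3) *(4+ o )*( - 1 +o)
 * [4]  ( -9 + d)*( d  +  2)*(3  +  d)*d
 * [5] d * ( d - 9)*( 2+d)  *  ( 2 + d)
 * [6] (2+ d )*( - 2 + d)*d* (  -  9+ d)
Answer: 5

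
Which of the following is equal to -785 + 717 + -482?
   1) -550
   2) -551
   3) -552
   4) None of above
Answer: 1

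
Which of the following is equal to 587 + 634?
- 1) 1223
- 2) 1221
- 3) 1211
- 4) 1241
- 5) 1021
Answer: 2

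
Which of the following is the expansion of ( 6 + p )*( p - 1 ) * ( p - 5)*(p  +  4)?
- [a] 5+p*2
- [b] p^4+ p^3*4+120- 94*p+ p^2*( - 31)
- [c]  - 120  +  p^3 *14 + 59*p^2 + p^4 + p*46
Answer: b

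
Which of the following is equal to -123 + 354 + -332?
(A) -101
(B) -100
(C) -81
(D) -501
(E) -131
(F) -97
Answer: A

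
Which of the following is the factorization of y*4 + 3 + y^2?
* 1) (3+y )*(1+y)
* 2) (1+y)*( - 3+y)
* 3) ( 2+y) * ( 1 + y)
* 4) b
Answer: 1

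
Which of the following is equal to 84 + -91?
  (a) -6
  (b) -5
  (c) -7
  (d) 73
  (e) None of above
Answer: c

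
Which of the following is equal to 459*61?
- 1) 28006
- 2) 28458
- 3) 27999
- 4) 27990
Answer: 3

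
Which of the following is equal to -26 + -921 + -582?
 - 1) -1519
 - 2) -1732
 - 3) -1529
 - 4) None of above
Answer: 3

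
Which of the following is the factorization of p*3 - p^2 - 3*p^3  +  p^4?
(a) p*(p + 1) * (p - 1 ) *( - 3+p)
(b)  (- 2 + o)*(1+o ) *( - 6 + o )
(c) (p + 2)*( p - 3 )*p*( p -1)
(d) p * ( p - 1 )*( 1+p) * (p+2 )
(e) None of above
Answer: a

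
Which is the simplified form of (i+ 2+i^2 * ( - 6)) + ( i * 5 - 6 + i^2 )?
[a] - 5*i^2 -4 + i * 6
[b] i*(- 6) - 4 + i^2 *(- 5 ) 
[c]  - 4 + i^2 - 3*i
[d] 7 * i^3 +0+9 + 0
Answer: a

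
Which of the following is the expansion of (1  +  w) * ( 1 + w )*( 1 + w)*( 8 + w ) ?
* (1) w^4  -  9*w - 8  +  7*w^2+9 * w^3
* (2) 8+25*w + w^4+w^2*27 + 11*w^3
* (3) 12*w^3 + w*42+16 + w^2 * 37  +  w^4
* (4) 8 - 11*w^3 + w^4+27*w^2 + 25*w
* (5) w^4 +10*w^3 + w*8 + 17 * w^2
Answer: 2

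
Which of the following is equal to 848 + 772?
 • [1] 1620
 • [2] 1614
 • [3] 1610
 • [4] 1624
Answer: 1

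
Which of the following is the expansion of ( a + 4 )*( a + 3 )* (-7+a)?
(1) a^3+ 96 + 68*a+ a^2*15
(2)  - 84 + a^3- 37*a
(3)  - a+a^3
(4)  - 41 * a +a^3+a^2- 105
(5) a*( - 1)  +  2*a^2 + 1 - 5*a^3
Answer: 2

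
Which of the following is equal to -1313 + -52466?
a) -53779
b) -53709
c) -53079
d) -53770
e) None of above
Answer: a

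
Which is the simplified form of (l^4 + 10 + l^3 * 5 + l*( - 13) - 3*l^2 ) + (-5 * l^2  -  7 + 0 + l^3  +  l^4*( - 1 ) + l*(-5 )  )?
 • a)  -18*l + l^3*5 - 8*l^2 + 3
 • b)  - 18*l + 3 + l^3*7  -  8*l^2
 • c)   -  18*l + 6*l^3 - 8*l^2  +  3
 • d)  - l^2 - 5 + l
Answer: c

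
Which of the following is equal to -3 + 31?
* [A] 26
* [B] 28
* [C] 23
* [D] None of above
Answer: B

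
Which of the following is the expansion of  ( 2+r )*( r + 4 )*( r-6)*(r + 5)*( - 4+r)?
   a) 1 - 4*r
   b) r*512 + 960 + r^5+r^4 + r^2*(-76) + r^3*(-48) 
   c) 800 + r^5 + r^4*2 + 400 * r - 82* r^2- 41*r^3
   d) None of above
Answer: b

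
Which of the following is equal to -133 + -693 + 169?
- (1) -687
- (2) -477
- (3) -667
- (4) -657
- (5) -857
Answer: 4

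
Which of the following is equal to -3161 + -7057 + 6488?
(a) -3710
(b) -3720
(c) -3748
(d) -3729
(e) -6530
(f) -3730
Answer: f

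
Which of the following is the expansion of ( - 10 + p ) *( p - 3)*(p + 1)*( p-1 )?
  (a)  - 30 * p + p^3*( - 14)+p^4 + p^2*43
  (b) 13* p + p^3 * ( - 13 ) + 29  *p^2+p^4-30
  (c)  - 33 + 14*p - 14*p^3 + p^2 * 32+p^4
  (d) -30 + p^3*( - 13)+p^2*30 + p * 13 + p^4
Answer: b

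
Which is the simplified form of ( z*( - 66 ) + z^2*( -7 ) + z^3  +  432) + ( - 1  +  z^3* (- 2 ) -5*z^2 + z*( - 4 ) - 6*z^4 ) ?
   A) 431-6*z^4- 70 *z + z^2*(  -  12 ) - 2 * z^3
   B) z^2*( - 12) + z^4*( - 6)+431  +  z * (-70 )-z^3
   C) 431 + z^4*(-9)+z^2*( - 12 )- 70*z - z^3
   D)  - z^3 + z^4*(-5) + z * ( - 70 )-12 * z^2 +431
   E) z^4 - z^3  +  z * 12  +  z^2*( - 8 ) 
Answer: B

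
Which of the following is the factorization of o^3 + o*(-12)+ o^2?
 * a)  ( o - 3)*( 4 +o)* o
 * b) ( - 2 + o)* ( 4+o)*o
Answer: a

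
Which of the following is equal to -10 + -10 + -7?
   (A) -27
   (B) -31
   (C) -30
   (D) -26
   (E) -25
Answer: A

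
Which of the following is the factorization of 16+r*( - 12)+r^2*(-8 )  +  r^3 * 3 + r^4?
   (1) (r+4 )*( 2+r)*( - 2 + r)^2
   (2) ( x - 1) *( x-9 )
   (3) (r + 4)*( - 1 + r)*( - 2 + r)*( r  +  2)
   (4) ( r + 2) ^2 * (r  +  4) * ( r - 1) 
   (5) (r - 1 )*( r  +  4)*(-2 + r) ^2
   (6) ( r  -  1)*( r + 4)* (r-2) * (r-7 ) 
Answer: 3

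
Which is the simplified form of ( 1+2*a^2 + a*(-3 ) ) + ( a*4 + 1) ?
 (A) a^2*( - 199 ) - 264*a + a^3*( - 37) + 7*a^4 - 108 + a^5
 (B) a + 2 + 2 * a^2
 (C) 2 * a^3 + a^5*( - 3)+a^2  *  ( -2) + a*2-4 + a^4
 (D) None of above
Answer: B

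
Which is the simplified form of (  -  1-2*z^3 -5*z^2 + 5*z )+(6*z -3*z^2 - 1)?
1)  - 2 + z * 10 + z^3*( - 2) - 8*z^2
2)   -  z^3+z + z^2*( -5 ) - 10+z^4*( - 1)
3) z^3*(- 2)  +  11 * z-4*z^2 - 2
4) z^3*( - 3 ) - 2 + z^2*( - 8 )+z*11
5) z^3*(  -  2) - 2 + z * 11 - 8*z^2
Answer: 5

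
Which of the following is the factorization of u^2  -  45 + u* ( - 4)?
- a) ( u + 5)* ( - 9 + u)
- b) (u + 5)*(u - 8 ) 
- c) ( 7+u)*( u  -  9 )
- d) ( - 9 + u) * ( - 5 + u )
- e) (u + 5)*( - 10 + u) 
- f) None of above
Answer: a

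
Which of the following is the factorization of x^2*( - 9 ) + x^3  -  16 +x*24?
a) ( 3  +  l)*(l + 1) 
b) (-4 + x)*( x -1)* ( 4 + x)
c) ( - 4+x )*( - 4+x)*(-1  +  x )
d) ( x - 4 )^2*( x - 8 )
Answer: c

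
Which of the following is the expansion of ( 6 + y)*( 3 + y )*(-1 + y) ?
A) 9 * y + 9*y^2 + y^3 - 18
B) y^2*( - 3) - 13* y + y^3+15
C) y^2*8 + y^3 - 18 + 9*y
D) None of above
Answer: C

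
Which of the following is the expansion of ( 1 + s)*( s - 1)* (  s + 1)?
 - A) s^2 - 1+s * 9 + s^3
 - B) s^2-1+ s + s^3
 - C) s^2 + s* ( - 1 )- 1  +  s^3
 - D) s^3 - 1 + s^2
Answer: C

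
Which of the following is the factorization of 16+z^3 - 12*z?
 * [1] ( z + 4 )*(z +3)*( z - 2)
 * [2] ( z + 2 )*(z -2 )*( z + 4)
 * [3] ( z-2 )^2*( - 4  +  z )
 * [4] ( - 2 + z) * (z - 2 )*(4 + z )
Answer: 4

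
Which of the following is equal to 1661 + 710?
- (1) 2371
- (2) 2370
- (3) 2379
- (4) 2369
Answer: 1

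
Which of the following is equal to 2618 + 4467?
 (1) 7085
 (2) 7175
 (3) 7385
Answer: 1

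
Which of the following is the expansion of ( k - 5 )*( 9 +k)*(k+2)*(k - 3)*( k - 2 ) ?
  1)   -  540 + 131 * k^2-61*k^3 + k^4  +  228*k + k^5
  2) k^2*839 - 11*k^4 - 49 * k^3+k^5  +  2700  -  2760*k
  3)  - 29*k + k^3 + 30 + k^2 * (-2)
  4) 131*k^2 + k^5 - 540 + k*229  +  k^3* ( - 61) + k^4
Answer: 1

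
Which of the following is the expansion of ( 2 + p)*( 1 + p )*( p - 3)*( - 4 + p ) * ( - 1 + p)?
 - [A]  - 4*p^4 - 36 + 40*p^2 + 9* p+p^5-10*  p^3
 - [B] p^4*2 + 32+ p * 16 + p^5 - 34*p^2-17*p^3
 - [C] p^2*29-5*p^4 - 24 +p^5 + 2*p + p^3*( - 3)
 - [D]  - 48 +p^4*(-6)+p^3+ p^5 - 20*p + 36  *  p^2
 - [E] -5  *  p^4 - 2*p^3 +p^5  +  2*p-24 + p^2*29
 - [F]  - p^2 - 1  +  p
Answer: C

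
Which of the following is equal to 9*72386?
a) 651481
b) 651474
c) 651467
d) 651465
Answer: b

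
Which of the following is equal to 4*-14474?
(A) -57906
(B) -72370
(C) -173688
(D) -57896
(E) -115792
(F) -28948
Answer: D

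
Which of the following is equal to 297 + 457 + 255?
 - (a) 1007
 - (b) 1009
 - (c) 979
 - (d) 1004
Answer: b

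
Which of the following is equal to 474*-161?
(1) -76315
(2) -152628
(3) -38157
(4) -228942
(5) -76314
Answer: 5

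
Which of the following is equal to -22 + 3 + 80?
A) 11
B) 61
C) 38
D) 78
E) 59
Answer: B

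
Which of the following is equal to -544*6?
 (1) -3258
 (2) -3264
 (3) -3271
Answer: 2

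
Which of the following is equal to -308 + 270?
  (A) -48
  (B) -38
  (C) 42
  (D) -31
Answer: B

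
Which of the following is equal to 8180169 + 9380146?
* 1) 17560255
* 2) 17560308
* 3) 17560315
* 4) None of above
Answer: 3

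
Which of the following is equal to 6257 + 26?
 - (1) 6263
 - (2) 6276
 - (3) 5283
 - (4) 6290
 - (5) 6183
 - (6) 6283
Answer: 6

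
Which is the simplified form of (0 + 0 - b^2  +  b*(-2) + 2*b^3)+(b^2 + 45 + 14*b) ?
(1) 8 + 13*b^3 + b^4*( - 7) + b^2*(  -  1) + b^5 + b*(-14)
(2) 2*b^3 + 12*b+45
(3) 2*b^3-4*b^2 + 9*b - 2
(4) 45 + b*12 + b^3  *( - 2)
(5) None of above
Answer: 2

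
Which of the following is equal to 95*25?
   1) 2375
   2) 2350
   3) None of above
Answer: 1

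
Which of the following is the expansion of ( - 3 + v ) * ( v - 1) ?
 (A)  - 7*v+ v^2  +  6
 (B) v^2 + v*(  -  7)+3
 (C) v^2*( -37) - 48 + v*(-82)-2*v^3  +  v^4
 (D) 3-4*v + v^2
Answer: D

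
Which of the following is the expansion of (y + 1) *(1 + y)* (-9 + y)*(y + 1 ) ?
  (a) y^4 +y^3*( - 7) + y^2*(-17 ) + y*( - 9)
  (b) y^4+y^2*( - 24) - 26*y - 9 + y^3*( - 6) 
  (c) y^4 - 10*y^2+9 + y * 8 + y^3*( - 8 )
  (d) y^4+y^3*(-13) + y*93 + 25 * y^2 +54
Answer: b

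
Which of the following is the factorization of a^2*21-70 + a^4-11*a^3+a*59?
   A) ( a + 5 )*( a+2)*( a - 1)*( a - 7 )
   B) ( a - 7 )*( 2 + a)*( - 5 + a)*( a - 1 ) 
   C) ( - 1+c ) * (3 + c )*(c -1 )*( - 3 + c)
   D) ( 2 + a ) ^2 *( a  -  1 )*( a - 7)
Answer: B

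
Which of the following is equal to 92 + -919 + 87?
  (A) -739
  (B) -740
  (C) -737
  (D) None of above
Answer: B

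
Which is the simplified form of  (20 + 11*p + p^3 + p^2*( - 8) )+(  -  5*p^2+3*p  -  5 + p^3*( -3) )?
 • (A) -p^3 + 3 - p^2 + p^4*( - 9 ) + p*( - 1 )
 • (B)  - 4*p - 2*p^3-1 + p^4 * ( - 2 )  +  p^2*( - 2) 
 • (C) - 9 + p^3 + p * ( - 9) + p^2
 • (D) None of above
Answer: D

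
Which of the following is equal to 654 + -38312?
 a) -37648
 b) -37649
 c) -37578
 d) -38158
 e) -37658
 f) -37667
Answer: e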